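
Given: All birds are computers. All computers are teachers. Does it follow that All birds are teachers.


Premise 1: All birds are computers.
Premise 2: All computers are teachers.
Conclusion: All birds are teachers.
Barbara syllogism (AAA-1): All A are B, All B are C → All A are C.
Middle term (computers) distributed in premise 2.

Valid


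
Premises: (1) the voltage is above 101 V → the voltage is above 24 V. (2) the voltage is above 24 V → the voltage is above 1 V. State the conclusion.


Hypothetical syllogism: P → Q, Q → R ⊢ P → R
Premise 1: the voltage is above 101 V → the voltage is above 24 V
Premise 2: the voltage is above 24 V → the voltage is above 1 V
Chain the implications: the middle term (the voltage is above 24 V) links the two.
Conclusion: If the voltage is above 101 V, then the voltage is above 1 V.

If the voltage is above 101 V, then the voltage is above 1 V.


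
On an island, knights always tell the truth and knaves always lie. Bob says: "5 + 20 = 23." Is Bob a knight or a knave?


Statement: "5 + 20 = 23."
Actual: 5 + 20 = 25
Claimed: 23
Statement is FALSE → Bob lies → Knave

Knave


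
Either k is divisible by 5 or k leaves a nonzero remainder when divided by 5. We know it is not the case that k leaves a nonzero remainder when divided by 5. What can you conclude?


Disjunctive syllogism: P ∨ Q, ¬P ⊢ Q
Disjunction: k is divisible by 5 ∨ k leaves a nonzero remainder when divided by 5
We know it is not the case that k leaves a nonzero remainder when divided by 5.
By disjunctive syllogism, the other disjunct must be true.

k is divisible by 5


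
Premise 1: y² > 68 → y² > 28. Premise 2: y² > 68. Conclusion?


Modus ponens: P → Q, P ⊢ Q
P: y² > 68
Q: y² > 28
We have P → Q and P is true.
By modus ponens, Q must be true.

y² > 28


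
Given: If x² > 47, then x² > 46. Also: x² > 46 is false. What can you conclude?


Modus tollens: P → Q, ¬Q ⊢ ¬P
P: x² > 47
Q: x² > 46
We have P → Q and Q is false.
By modus tollens, P must be false.

It is not the case that x² > 47


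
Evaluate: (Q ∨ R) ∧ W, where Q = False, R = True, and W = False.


Q = False, R = True, W = False
Step 1: Q ∨ R = False OR True = True
Step 2: True ∧ W = True AND False = False
OR is true when at least one operand is true; AND requires both.

False


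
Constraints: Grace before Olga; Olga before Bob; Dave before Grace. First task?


Constraints: Grace before Olga; Olga before Bob; Dave before Grace
The first task can have nothing scheduled before it, so it must never appear on the right of a 'before'.
Tasks appearing after some 'before': Olga, Bob, Grace.
The only task not in that list is Dave → it is first.

Dave


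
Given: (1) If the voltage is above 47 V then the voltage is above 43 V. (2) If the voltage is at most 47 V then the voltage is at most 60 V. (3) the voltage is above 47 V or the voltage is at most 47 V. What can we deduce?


Constructive dilemma: (P → Q) ∧ (R → S), P ∨ R ⊢ Q ∨ S
Premise 1: the voltage is above 47 V → the voltage is above 43 V
Premise 2: the voltage is at most 47 V → the voltage is at most 60 V
Premise 3: the voltage is above 47 V ∨ the voltage is at most 47 V
Case 1: Assuming the voltage is above 47 V, then by Premise 1, the voltage is above 43 V.
Case 2: Assuming the voltage is at most 47 V, then by Premise 2, the voltage is at most 60 V.
Since one of the voltage is above 47 V or the voltage is at most 47 V must hold, we get the voltage is above 43 V or the voltage is at most 60 V.

The voltage is above 43 V or the voltage is at most 60 V.


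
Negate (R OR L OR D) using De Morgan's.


De Morgan's law: ¬(P ∨ Q ∨ R) ≡ ¬P ∧ ¬Q ∧ ¬R
¬(R ∨ L ∨ D) = ¬R ∧ ¬L ∧ ¬D

¬R ∧ ¬L ∧ ¬D


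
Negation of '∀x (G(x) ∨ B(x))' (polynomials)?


Original: ∀x (G(x) ∨ B(x))
Rule: ¬∀→∃, ¬∃→∀, negate predicate.
Negation: ∃x (¬G(x) ∧ ¬B(x))

∃x (¬G(x) ∧ ¬B(x))


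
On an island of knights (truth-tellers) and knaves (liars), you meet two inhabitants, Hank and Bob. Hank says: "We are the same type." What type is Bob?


Hank says: "We are the same type."
Case 1: Hank is a Knight (truth-teller)
  Statement is true → they ARE the same → Bob is also a Knight
Case 2: Hank is a Knave (liar)
  Statement is false → they are NOT the same → Bob is a Knight
In both cases, Bob is a Knight.

Knight


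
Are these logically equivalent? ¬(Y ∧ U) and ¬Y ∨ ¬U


Expression 1: ¬(Y ∧ U)
Expression 2: ¬Y ∨ ¬U
Truth table (Y U | Expr1 Expr2):
  T T |   F     F
  T F |   T     T
  F T |   T     T
  F F |   T     T
All 4 rows agree, so the expressions are logically equivalent.

Yes


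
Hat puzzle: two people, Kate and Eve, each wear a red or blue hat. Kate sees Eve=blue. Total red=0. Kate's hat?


Total red = 0, Eve = blue
Red accounted for: 0
Remaining for Kate: 0
Kate's hat is blue.

blue


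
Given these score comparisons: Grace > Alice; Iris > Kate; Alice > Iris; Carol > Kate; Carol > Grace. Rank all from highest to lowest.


Constraints: Grace > Alice; Iris > Kate; Alice > Iris; Carol > Kate; Carol > Grace
Method: at each step, the next-highest is the one remaining person who never appears on the smaller side of a constraint between remaining people.
  Step 1: remaining {Kate, Carol, Iris, Alice, Grace}; on the smaller side: {Kate, Iris, Alice, Grace} → Carol is next (Carol > Kate; Carol > Grace).
  Step 2: remaining {Kate, Iris, Alice, Grace}; on the smaller side: {Kate, Iris, Alice} → Grace is next (Grace > Alice).
  Step 3: remaining {Kate, Iris, Alice}; on the smaller side: {Kate, Iris} → Alice is next (Alice > Iris).
  Step 4: remaining {Kate, Iris}; on the smaller side: {Kate} → Iris is next (Iris > Kate).
  Step 5: only Kate remains → lowest.
Final ranking (highest to lowest):

Carol > Grace > Alice > Iris > Kate


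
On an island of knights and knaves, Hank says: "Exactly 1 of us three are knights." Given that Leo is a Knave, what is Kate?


Hank claims exactly 1 knights among Hank, Leo, Kate.
Given: Leo is a Knave.

Case 1: Hank is a Knight (tells truth)
  Then exactly 1 of the three are knights.
  Counting Hank, Leo: 1 knight(s) so far. Need 0 more → Kate = Knave.
Case 2: Hank is a Knave (lies)
  Then the count is NOT 1.
  If Kate = Knight, count = 1 = 1 → claim would be true, contradicts lie.
  If Kate = Knave, count = 0 ≠ 1 → lie confirmed ✓

Kate is a Knave.

Knave


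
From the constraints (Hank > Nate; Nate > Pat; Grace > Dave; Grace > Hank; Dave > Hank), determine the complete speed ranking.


Constraints: Hank > Nate; Nate > Pat; Grace > Dave; Grace > Hank; Dave > Hank
Method: at each step, the next-highest is the one remaining person who never appears on the smaller side of a constraint between remaining people.
  Step 1: remaining {Nate, Pat, Dave, Hank, Grace}; on the smaller side: {Nate, Pat, Dave, Hank} → Grace is next (Grace > Dave; Grace > Hank).
  Step 2: remaining {Nate, Pat, Dave, Hank}; on the smaller side: {Nate, Pat, Hank} → Dave is next (Dave > Hank).
  Step 3: remaining {Nate, Pat, Hank}; on the smaller side: {Nate, Pat} → Hank is next (Hank > Nate).
  Step 4: remaining {Nate, Pat}; on the smaller side: {Pat} → Nate is next (Nate > Pat).
  Step 5: only Pat remains → lowest.
Final ranking (highest to lowest):

Grace > Dave > Hank > Nate > Pat


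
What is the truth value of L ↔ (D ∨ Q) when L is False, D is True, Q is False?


L = False, D = True, Q = False
Step 1: D ∨ Q = True OR False = True
Step 2: L ↔ (True): true when both sides have same truth value.
Result: False ↔ True = False

False


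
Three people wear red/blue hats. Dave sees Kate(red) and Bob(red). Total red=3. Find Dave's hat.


Total red = 3, seen red = 2
Own red = 3 - 2 = 1
Dave's hat is red.

red


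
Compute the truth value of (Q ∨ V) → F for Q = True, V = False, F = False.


Q = True, V = False, F = False
Step 1: Q ∨ V = True OR False = True
Step 2: (True) → F: false only when antecedent=True and F=False.
Result: False

False


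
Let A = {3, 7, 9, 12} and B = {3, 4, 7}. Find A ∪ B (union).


A = {3, 7, 9, 12}
B = {3, 4, 7}
Operation: union
All elements combined: 3, 4, 7, 9, 12

{3, 4, 7, 9, 12}


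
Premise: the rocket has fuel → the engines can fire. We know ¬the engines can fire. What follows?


Modus tollens: P → Q, ¬Q ⊢ ¬P
P: the rocket has fuel
Q: the engines can fire
We have P → Q and Q is false.
By modus tollens, P must be false.

It is not the case that the rocket has fuel


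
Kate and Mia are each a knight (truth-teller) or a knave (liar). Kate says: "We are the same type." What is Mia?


Kate says: "We are the same type."
Case 1: Kate is a Knight (truth-teller)
  Statement is true → they ARE the same → Mia is also a Knight
Case 2: Kate is a Knave (liar)
  Statement is false → they are NOT the same → Mia is a Knight
In both cases, Mia is a Knight.

Knight


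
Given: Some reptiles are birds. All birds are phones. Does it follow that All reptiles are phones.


Premise 1: Some reptiles are birds.
Premise 2: All birds are phones.
Conclusion: All reptiles are phones.
Fallacy: illicit minor. The minor term (reptiles) is distributed in the conclusion ('All reptiles ...') but undistributed in its premise ('Some reptiles are birds' doesn't cover all reptiles).
Only 'Some reptiles are phones' follows, not 'All'.

Invalid


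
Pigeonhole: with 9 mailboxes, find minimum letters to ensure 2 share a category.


Pigeonhole: to guarantee k in one of n categories, need (k-1)×n + 1.
k = 2, n = 9
Minimum = (2-1) × 9 + 1 = 1 × 9 + 1

10


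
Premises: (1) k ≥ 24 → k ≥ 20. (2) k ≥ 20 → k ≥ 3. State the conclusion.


Hypothetical syllogism: P → Q, Q → R ⊢ P → R
Premise 1: k ≥ 24 → k ≥ 20
Premise 2: k ≥ 20 → k ≥ 3
Chain the implications: the middle term (k ≥ 20) links the two.
Conclusion: If k ≥ 24, then k ≥ 3.

If k ≥ 24, then k ≥ 3.


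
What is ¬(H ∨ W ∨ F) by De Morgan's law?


De Morgan's law: ¬(P ∨ Q ∨ R) ≡ ¬P ∧ ¬Q ∧ ¬R
¬(H ∨ W ∨ F) = ¬H ∧ ¬W ∧ ¬F

¬H ∧ ¬W ∧ ¬F


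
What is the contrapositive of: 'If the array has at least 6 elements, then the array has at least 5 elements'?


Original: If the array has at least 6 elements, then the array has at least 5 elements
Contrapositive: If ¬Q, then ¬P
Negate Q: not (the array has at least 5 elements)
Negate P: not (the array has at least 6 elements)

If not (the array has at least 5 elements), then not (the array has at least 6 elements).


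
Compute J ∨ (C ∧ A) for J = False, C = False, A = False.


J = False, C = False, A = False
Step 1: C ∧ A = False AND False = False
Step 2: J ∨ False = False OR False = False
AND evaluated first (higher precedence); then OR applied.

False


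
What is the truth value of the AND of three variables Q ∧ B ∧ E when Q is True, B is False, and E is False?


Q = True, B = False, E = False
Step 1: Q ∧ B = True AND False = False
Step 2: (False) ∧ E = (False) AND False = False
AND is true only when ALL operands are true.

False


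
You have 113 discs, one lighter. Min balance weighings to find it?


Each weighing has 3 outcomes (left heavy / balance / right heavy), so k weighings distinguish at most 3^k cases; splitting into three near-equal groups achieves this.
Need 3^k ≥ 113: 3^4 = 81 < 113 ≤ 3^5 = 243
k = ⌈log₃(113)⌉ = 5

5


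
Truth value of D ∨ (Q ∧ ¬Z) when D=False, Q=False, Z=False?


D = False, Q = False, Z = False
Expression: D ∨ (Q ∧ ¬Z)
Step 1: ¬Z = NOT False = True
Step 2: Q ∧ ¬Z = False AND True = False
Step 3: D ∨ (False) = False OR False = False

False


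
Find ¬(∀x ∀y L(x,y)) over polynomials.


Original: ∀x ∀y L(x,y)
Rule: ¬∀→∃, ¬∃→∀, negate predicate.
Negation: ∃x ∃y ¬L(x,y)

∃x ∃y ¬L(x,y)


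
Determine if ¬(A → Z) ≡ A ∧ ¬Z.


Expression 1: ¬(A → Z)
Expression 2: A ∧ ¬Z
Truth table (A Z | Expr1 Expr2):
  T T |   F     F
  T F |   T     T
  F T |   F     F
  F F |   F     F
All 4 rows agree, so the expressions are logically equivalent.

Yes


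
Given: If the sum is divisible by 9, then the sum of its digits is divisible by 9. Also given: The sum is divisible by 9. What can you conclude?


Modus ponens: P → Q, P ⊢ Q
P: the sum is divisible by 9
Q: the sum of its digits is divisible by 9
We have P → Q and P is true.
By modus ponens, Q must be true.

The sum of its digits is divisible by 9


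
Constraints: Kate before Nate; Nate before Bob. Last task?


Constraints: Kate before Nate; Nate before Bob
The last task can have nothing scheduled after it, so it must never appear on the left of a 'before'.
Tasks appearing before some other task: Kate, Nate.
The only task not in that list is Bob → it is last.

Bob


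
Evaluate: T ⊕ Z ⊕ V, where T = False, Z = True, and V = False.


T = False, Z = True, V = False
Step 1: T ⊕ Z = False XOR True = True
Step 2: True ⊕ V = True XOR False = True
XOR is true when an odd number of operands are true.

True


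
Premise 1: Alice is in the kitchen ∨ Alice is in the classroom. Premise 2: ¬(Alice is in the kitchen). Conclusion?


Disjunctive syllogism: P ∨ Q, ¬P ⊢ Q
Disjunction: Alice is in the kitchen ∨ Alice is in the classroom
We know it is not the case that Alice is in the kitchen.
By disjunctive syllogism, the other disjunct must be true.

Alice is in the classroom


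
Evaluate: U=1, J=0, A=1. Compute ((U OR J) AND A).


U OR J = 1|0 = 1
1 AND 1 = 1

1


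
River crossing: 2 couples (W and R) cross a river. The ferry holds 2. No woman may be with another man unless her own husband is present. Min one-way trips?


Label couples W and R.
1. WW+WR → (far: WW,WR; near: HW,HR)
2. WW ←   (far: WR; near: HW,HR,WW)
3. HW+HR → (far: HW,HR,WR; near: WW)
4. HW ←   (far: HR,WR; near: HW,WW)  — HW returns, since WW is alone on near bank
5. HW+WW → (far: all four; near: empty)
Every state respects the constraint.
Minimum trips = 5

5


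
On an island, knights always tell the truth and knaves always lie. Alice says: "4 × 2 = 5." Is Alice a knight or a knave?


Statement: "4 × 2 = 5."
Actual: 4 × 2 = 8
Claimed: 5
Statement is FALSE → Alice lies → Knave

Knave


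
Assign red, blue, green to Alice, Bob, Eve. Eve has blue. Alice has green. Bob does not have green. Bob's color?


From clues:
  Eve → blue
  Alice → green
By elimination, Bob gets the remaining.

red


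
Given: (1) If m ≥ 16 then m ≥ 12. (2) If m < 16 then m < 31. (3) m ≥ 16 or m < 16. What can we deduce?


Constructive dilemma: (P → Q) ∧ (R → S), P ∨ R ⊢ Q ∨ S
Premise 1: m ≥ 16 → m ≥ 12
Premise 2: m < 16 → m < 31
Premise 3: m ≥ 16 ∨ m < 16
Case 1: Assuming m ≥ 16, then by Premise 1, m ≥ 12.
Case 2: Assuming m < 16, then by Premise 2, m < 31.
Since one of m ≥ 16 or m < 16 must hold, we get m ≥ 12 or m < 31.

m ≥ 12 or m < 31.


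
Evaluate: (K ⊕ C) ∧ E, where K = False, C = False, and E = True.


K = False, C = False, E = True
Step 1: K ⊕ C = False XOR False = False
Step 2: False ∧ E = False AND True = False
XOR true when exactly one of K,C is true; then AND with E.

False


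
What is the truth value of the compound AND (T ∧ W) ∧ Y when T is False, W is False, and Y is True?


T = False, W = False, Y = True
Step 1: T ∧ W = False AND False = False
Step 2: False ∧ Y = False AND True = False
AND is true only when ALL operands are true.

False


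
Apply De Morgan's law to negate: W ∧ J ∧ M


De Morgan's law: ¬(P ∧ Q ∧ R) ≡ ¬P ∨ ¬Q ∨ ¬R
¬(W ∧ J ∧ M) = ¬W ∨ ¬J ∨ ¬M

¬W ∨ ¬J ∨ ¬M


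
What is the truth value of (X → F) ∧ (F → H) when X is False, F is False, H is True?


X = False, F = False, H = True
Step 1: X → F is false only when X=True and F=False. Result: True
Step 2: F → H is false only when F=True and H=False. Result: True
Step 3: True ∧ True = True

True


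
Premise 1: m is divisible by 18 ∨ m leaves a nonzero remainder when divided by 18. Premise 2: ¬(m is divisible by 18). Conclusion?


Disjunctive syllogism: P ∨ Q, ¬P ⊢ Q
Disjunction: m is divisible by 18 ∨ m leaves a nonzero remainder when divided by 18
We know it is not the case that m is divisible by 18.
By disjunctive syllogism, the other disjunct must be true.

m leaves a nonzero remainder when divided by 18


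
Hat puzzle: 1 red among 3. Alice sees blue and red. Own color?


Total red = 1, seen red = 1
Own red = 1 - 1 = 0
Alice's hat is blue.

blue


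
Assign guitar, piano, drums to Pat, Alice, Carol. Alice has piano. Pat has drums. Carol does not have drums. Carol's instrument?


From clues:
  Pat → drums
  Alice → piano
By elimination, Carol gets the remaining.

guitar


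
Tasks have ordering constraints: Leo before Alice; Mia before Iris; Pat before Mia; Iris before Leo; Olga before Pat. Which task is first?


Constraints: Leo before Alice; Mia before Iris; Pat before Mia; Iris before Leo; Olga before Pat
The first task can have nothing scheduled before it, so it must never appear on the right of a 'before'.
Tasks appearing after some 'before': Alice, Iris, Mia, Leo, Pat.
The only task not in that list is Olga → it is first.

Olga


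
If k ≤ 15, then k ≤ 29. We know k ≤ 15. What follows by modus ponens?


Modus ponens: P → Q, P ⊢ Q
P: k ≤ 15
Q: k ≤ 29
We have P → Q and P is true.
By modus ponens, Q must be true.

k ≤ 29


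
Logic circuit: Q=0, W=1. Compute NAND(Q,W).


Q AND W = 0
NOT(0) = 1

1


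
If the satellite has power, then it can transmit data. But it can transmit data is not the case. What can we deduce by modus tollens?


Modus tollens: P → Q, ¬Q ⊢ ¬P
P: the satellite has power
Q: it can transmit data
We have P → Q and Q is false.
By modus tollens, P must be false.

It is not the case that the satellite has power


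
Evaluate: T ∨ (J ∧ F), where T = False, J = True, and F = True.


T = False, J = True, F = True
Step 1: J ∧ F = True AND True = True
Step 2: T ∨ True = False OR True = True
AND evaluated first (higher precedence); then OR applied.

True


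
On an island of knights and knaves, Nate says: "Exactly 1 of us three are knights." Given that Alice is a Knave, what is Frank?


Nate claims exactly 1 knights among Nate, Alice, Frank.
Given: Alice is a Knave.

Case 1: Nate is a Knight (tells truth)
  Then exactly 1 of the three are knights.
  Counting Nate, Alice: 1 knight(s) so far. Need 0 more → Frank = Knave.
Case 2: Nate is a Knave (lies)
  Then the count is NOT 1.
  If Frank = Knight, count = 1 = 1 → claim would be true, contradicts lie.
  If Frank = Knave, count = 0 ≠ 1 → lie confirmed ✓

Frank is a Knave.

Knave


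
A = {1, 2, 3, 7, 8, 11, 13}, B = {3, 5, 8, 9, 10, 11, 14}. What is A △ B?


A = {1, 2, 3, 7, 8, 11, 13}
B = {3, 5, 8, 9, 10, 11, 14}
Operation: symmetric difference
In A only: [1, 2, 7, 13], in B only: [5, 9, 10, 14]

{1, 2, 5, 7, 9, 10, 13, 14}


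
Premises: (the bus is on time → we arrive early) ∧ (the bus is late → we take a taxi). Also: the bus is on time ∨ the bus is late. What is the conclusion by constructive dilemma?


Constructive dilemma: (P → Q) ∧ (R → S), P ∨ R ⊢ Q ∨ S
Premise 1: the bus is on time → we arrive early
Premise 2: the bus is late → we take a taxi
Premise 3: the bus is on time ∨ the bus is late
Case 1: Assuming the bus is on time, then by Premise 1, we arrive early.
Case 2: Assuming the bus is late, then by Premise 2, we take a taxi.
Since one of the bus is on time or the bus is late must hold, we get we arrive early or we take a taxi.

We arrive early or we take a taxi.


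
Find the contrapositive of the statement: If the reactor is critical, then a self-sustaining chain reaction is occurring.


Original: If the reactor is critical, then a self-sustaining chain reaction is occurring
Contrapositive: If ¬Q, then ¬P
Negate Q: not (a self-sustaining chain reaction is occurring)
Negate P: not (the reactor is critical)

If not (a self-sustaining chain reaction is occurring), then not (the reactor is critical).


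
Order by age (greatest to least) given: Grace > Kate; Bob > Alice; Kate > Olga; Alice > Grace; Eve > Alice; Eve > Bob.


Constraints: Grace > Kate; Bob > Alice; Kate > Olga; Alice > Grace; Eve > Alice; Eve > Bob
Method: at each step, the next-highest is the one remaining person who never appears on the smaller side of a constraint between remaining people.
  Step 1: remaining {Grace, Olga, Eve, Alice, Kate, Bob}; on the smaller side: {Grace, Olga, Alice, Kate, Bob} → Eve is next (Eve > Alice; Eve > Bob).
  Step 2: remaining {Grace, Olga, Alice, Kate, Bob}; on the smaller side: {Grace, Olga, Alice, Kate} → Bob is next (Bob > Alice).
  Step 3: remaining {Grace, Olga, Alice, Kate}; on the smaller side: {Grace, Olga, Kate} → Alice is next (Alice > Grace).
  Step 4: remaining {Grace, Olga, Kate}; on the smaller side: {Olga, Kate} → Grace is next (Grace > Kate).
  Step 5: remaining {Olga, Kate}; on the smaller side: {Olga} → Kate is next (Kate > Olga).
  Step 6: only Olga remains → lowest.
Final ranking (highest to lowest):

Eve > Bob > Alice > Grace > Kate > Olga


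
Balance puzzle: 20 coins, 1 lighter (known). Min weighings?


Each weighing has 3 outcomes (left heavy / balance / right heavy), so k weighings distinguish at most 3^k cases; splitting into three near-equal groups achieves this.
Need 3^k ≥ 20: 3^2 = 9 < 20 ≤ 3^3 = 27
k = ⌈log₃(20)⌉ = 3

3


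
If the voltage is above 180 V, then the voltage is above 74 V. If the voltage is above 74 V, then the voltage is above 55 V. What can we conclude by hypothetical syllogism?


Hypothetical syllogism: P → Q, Q → R ⊢ P → R
Premise 1: the voltage is above 180 V → the voltage is above 74 V
Premise 2: the voltage is above 74 V → the voltage is above 55 V
Chain the implications: the middle term (the voltage is above 74 V) links the two.
Conclusion: If the voltage is above 180 V, then the voltage is above 55 V.

If the voltage is above 180 V, then the voltage is above 55 V.


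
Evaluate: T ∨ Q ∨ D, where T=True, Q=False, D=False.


T = True, Q = False, D = False
Expression: T ∨ Q ∨ D
Step 1: T ∨ Q = True OR False = True
Step 2: (True) ∨ D = True OR False = True

True


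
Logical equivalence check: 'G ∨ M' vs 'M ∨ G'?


Expression 1: G ∨ M
Expression 2: M ∨ G
Truth table (G M | Expr1 Expr2):
  T T |   T     T
  T F |   T     T
  F T |   T     T
  F F |   F     F
All 4 rows agree, so the expressions are logically equivalent.

Yes


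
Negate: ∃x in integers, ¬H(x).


Original: ∃x ¬H(x)
Rule: ¬∀→∃, ¬∃→∀, negate predicate.
Negation: ∀x H(x)

∀x H(x)


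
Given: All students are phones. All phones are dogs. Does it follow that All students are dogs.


Premise 1: All students are phones.
Premise 2: All phones are dogs.
Conclusion: All students are dogs.
Barbara syllogism (AAA-1): All A are B, All B are C → All A are C.
Middle term (phones) distributed in premise 2.

Valid


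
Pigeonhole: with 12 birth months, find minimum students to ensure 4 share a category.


Pigeonhole: to guarantee k in one of n categories, need (k-1)×n + 1.
k = 4, n = 12
Minimum = (4-1) × 12 + 1 = 3 × 12 + 1

37


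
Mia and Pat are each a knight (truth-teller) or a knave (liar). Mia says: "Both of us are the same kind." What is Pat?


Mia says: "Both of us are the same kind."
Case 1: Mia is a Knight (truth-teller)
  Statement is true → they ARE the same → Pat is also a Knight
Case 2: Mia is a Knave (liar)
  Statement is false → they are NOT the same → Pat is a Knight
In both cases, Pat is a Knight.

Knight


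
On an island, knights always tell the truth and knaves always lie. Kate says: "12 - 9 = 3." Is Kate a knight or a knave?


Statement: "12 - 9 = 3."
Actual: 12 - 9 = 3
Claimed: 3
Statement is TRUE → Kate tells the truth → Knight

Knight


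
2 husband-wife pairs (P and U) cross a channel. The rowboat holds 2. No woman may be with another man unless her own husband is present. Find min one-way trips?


Label couples P and U.
1. WP+WU → (far: WP,WU; near: HP,HU)
2. WP ←   (far: WU; near: HP,HU,WP)
3. HP+HU → (far: HP,HU,WU; near: WP)
4. HP ←   (far: HU,WU; near: HP,WP)  — HP returns, since WP is alone on near bank
5. HP+WP → (far: all four; near: empty)
Every state respects the constraint.
Minimum trips = 5

5


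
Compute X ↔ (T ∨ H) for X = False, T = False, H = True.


X = False, T = False, H = True
Step 1: T ∨ H = False OR True = True
Step 2: X ↔ (True): true when both sides have same truth value.
Result: False ↔ True = False

False


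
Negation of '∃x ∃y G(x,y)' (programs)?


Original: ∃x ∃y G(x,y)
Rule: ¬∀→∃, ¬∃→∀, negate predicate.
Negation: ∀x ∀y ¬G(x,y)

∀x ∀y ¬G(x,y)


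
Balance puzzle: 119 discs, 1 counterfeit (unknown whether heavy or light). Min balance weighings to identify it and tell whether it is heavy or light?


Let n = 119. 238 possibilities (n discs × lighter/heavier); each weighing has 3 outcomes.
Bound for k weighings: say the first weighing puts j discs on each pan. If it tips, the 2j weighed discs remain suspects (each with a known direction) and k-1 weighings give 3^(k-1) outcomes; 3^(k-1) is odd, so 2j ≤ 3^(k-1) - 1. If it balances, the n - 2j unweighed discs remain with direction unknown: 2(n - 2j) ≤ 3^(k-1) - 1 by the same parity argument. Adding, n ≤ (3^(k-1) - 1) + (3^(k-1) - 1)/2 = (3^k - 3)/2, and the classical three-group strategy achieves this (3 discs in 2 weighings, 12 in 3, 39 in 4, 120 in 5).
So we need the smallest k with (3^k - 3)/2 ≥ 119.
k = 4: (3^4 - 3)/2 = 39 < 119 ✗
k = 5: (3^5 - 3)/2 = 120 ≥ 119 ✓

5


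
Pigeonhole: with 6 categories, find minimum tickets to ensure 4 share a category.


Pigeonhole: to guarantee k in one of n categories, need (k-1)×n + 1.
k = 4, n = 6
Minimum = (4-1) × 6 + 1 = 3 × 6 + 1

19


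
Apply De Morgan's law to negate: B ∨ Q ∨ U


De Morgan's law: ¬(P ∨ Q ∨ R) ≡ ¬P ∧ ¬Q ∧ ¬R
¬(B ∨ Q ∨ U) = ¬B ∧ ¬Q ∧ ¬U

¬B ∧ ¬Q ∧ ¬U


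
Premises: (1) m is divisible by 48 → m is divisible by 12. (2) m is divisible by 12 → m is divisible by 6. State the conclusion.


Hypothetical syllogism: P → Q, Q → R ⊢ P → R
Premise 1: m is divisible by 48 → m is divisible by 12
Premise 2: m is divisible by 12 → m is divisible by 6
Chain the implications: the middle term (m is divisible by 12) links the two.
Conclusion: If m is divisible by 48, then m is divisible by 6.

If m is divisible by 48, then m is divisible by 6.


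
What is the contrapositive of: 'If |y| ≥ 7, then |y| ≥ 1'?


Original: If |y| ≥ 7, then |y| ≥ 1
Contrapositive: If ¬Q, then ¬P
Negate Q: not (|y| ≥ 1)
Negate P: not (|y| ≥ 7)

If not (|y| ≥ 1), then not (|y| ≥ 7).


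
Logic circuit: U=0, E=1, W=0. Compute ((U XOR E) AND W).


U XOR E = 0^1 = 1
1 AND 0 = 0

0


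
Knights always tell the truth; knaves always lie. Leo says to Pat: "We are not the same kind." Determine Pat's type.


Leo says: "We are not the same kind."
Case 1: Leo is a Knight (truth-teller)
  Statement is true → they ARE different → Pat is a Knave
Case 2: Leo is a Knave (liar)
  Statement is false → they are NOT different → Pat is a Knave
In both cases, Pat is a Knave.

Knave


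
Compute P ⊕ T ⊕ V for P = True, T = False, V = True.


P = True, T = False, V = True
Step 1: P ⊕ T = True XOR False = True
Step 2: True ⊕ V = True XOR True = False
XOR is true when an odd number of operands are true.

False


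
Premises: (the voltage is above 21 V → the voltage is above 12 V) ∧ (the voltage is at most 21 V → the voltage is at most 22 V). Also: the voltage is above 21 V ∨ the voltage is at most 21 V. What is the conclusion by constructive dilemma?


Constructive dilemma: (P → Q) ∧ (R → S), P ∨ R ⊢ Q ∨ S
Premise 1: the voltage is above 21 V → the voltage is above 12 V
Premise 2: the voltage is at most 21 V → the voltage is at most 22 V
Premise 3: the voltage is above 21 V ∨ the voltage is at most 21 V
Case 1: Assuming the voltage is above 21 V, then by Premise 1, the voltage is above 12 V.
Case 2: Assuming the voltage is at most 21 V, then by Premise 2, the voltage is at most 22 V.
Since one of the voltage is above 21 V or the voltage is at most 21 V must hold, we get the voltage is above 12 V or the voltage is at most 22 V.

The voltage is above 12 V or the voltage is at most 22 V.


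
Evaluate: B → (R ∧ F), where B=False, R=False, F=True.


B = False, R = False, F = True
Expression: B → (R ∧ F)
Step 1: R ∧ F = False AND True = False
Step 2: B → (False) = False → False = True

True


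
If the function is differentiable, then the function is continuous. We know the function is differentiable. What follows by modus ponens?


Modus ponens: P → Q, P ⊢ Q
P: the function is differentiable
Q: the function is continuous
We have P → Q and P is true.
By modus ponens, Q must be true.

The function is continuous


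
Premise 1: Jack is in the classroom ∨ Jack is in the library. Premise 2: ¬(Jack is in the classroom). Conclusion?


Disjunctive syllogism: P ∨ Q, ¬P ⊢ Q
Disjunction: Jack is in the classroom ∨ Jack is in the library
We know it is not the case that Jack is in the classroom.
By disjunctive syllogism, the other disjunct must be true.

Jack is in the library


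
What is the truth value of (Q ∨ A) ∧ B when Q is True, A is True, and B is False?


Q = True, A = True, B = False
Step 1: Q ∨ A = True OR True = True
Step 2: True ∧ B = True AND False = False
OR is true when at least one operand is true; AND requires both.

False


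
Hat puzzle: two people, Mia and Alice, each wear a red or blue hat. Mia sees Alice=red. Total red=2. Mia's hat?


Total red = 2, Alice = red
Red accounted for: 1
Remaining for Mia: 1
Mia's hat is red.

red


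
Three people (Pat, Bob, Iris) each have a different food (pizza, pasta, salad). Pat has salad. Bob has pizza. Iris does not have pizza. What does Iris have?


From clues:
  Bob → pizza
  Pat → salad
By elimination, Iris gets the remaining.

pasta


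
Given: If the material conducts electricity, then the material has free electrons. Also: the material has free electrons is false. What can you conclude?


Modus tollens: P → Q, ¬Q ⊢ ¬P
P: the material conducts electricity
Q: the material has free electrons
We have P → Q and Q is false.
By modus tollens, P must be false.

It is not the case that the material conducts electricity


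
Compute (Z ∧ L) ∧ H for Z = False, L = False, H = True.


Z = False, L = False, H = True
Step 1: Z ∧ L = False AND False = False
Step 2: False ∧ H = False AND True = False
AND is true only when ALL operands are true.

False


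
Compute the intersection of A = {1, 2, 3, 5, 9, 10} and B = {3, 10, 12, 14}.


A = {1, 2, 3, 5, 9, 10}
B = {3, 10, 12, 14}
Operation: intersection
Elements in both: 3, 10

{3, 10}


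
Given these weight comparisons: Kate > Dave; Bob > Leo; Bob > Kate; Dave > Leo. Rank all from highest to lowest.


Constraints: Kate > Dave; Bob > Leo; Bob > Kate; Dave > Leo
Method: at each step, the next-highest is the one remaining person who never appears on the smaller side of a constraint between remaining people.
  Step 1: remaining {Leo, Kate, Bob, Dave}; on the smaller side: {Leo, Kate, Dave} → Bob is next (Bob > Leo; Bob > Kate).
  Step 2: remaining {Leo, Kate, Dave}; on the smaller side: {Leo, Dave} → Kate is next (Kate > Dave).
  Step 3: remaining {Leo, Dave}; on the smaller side: {Leo} → Dave is next (Dave > Leo).
  Step 4: only Leo remains → lowest.
Final ranking (highest to lowest):

Bob > Kate > Dave > Leo


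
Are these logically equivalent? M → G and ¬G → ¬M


Expression 1: M → G
Expression 2: ¬G → ¬M
Truth table (M G | Expr1 Expr2):
  T T |   T     T
  T F |   F     F
  F T |   T     T
  F F |   T     T
All 4 rows agree, so the expressions are logically equivalent.

Yes


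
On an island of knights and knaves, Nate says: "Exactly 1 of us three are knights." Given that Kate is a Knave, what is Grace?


Nate claims exactly 1 knights among Nate, Kate, Grace.
Given: Kate is a Knave.

Case 1: Nate is a Knight (tells truth)
  Then exactly 1 of the three are knights.
  Counting Nate, Kate: 1 knight(s) so far. Need 0 more → Grace = Knave.
Case 2: Nate is a Knave (lies)
  Then the count is NOT 1.
  If Grace = Knight, count = 1 = 1 → claim would be true, contradicts lie.
  If Grace = Knave, count = 0 ≠ 1 → lie confirmed ✓

Grace is a Knave.

Knave


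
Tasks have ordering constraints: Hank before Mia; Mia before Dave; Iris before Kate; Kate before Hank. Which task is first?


Constraints: Hank before Mia; Mia before Dave; Iris before Kate; Kate before Hank
The first task can have nothing scheduled before it, so it must never appear on the right of a 'before'.
Tasks appearing after some 'before': Mia, Dave, Kate, Hank.
The only task not in that list is Iris → it is first.

Iris


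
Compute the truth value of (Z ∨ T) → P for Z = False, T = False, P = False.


Z = False, T = False, P = False
Step 1: Z ∨ T = False OR False = False
Step 2: (False) → P: false only when antecedent=True and P=False.
Result: True

True


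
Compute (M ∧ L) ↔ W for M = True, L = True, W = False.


M = True, L = True, W = False
Step 1: M ∧ L = True AND True = True
Step 2: (True) ↔ W: true when both sides have same truth value.
Result: True ↔ False = False

False


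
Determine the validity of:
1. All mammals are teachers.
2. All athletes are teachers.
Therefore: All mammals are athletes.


Premise 1: All mammals are teachers.
Premise 2: All athletes are teachers.
Conclusion: All mammals are athletes.
Fallacy: undistributed middle. teachers is predicate in both.
Counterexample: mammals and athletes could be disjoint subsets of teachers.

Invalid


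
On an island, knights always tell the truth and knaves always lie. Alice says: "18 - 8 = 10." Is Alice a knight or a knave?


Statement: "18 - 8 = 10."
Actual: 18 - 8 = 10
Claimed: 10
Statement is TRUE → Alice tells the truth → Knight

Knight


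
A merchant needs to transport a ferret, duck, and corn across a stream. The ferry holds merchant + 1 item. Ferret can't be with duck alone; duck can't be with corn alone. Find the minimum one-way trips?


1. merchant+duck → 2. merchant ← 3. merchant+ferret → 4. merchant+duck ← 5. merchant+corn → 6. merchant ← 7. merchant+duck →
Minimum trips = 7

7


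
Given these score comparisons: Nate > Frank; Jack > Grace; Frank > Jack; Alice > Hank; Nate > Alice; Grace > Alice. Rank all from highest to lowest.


Constraints: Nate > Frank; Jack > Grace; Frank > Jack; Alice > Hank; Nate > Alice; Grace > Alice
Method: at each step, the next-highest is the one remaining person who never appears on the smaller side of a constraint between remaining people.
  Step 1: remaining {Nate, Alice, Hank, Frank, Jack, Grace}; on the smaller side: {Alice, Hank, Frank, Jack, Grace} → Nate is next (Nate > Frank; Nate > Alice).
  Step 2: remaining {Alice, Hank, Frank, Jack, Grace}; on the smaller side: {Alice, Hank, Jack, Grace} → Frank is next (Frank > Jack).
  Step 3: remaining {Alice, Hank, Jack, Grace}; on the smaller side: {Alice, Hank, Grace} → Jack is next (Jack > Grace).
  Step 4: remaining {Alice, Hank, Grace}; on the smaller side: {Alice, Hank} → Grace is next (Grace > Alice).
  Step 5: remaining {Alice, Hank}; on the smaller side: {Hank} → Alice is next (Alice > Hank).
  Step 6: only Hank remains → lowest.
Final ranking (highest to lowest):

Nate > Frank > Jack > Grace > Alice > Hank


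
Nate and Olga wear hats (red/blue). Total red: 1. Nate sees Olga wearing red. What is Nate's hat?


Total red = 1, Olga = red
Red accounted for: 1
Remaining for Nate: 0
Nate's hat is blue.

blue


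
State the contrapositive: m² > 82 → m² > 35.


Original: If m² > 82, then m² > 35
Contrapositive: If ¬Q, then ¬P
Negate Q: not (m² > 35)
Negate P: not (m² > 82)

If not (m² > 35), then not (m² > 82).


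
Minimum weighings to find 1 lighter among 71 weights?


Each weighing has 3 outcomes (left heavy / balance / right heavy), so k weighings distinguish at most 3^k cases; splitting into three near-equal groups achieves this.
Need 3^k ≥ 71: 3^3 = 27 < 71 ≤ 3^4 = 81
k = ⌈log₃(71)⌉ = 4

4


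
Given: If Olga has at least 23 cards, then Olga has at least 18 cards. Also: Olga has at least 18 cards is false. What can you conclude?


Modus tollens: P → Q, ¬Q ⊢ ¬P
P: Olga has at least 23 cards
Q: Olga has at least 18 cards
We have P → Q and Q is false.
By modus tollens, P must be false.

It is not the case that Olga has at least 23 cards


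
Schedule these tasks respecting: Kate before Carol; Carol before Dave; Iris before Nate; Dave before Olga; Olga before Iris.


Constraints: Kate before Carol; Carol before Dave; Iris before Nate; Dave before Olga; Olga before Iris
Method: repeatedly schedule the remaining task that has no remaining task required before it.
  Step 1: remaining {Olga, Carol, Kate, Dave, Iris, Nate}; every task except Kate still has a predecessor pending → schedule Kate.
  Step 2: remaining {Olga, Carol, Dave, Iris, Nate}; every task except Carol still has a predecessor pending → schedule Carol.
  Step 3: remaining {Olga, Dave, Iris, Nate}; every task except Dave still has a predecessor pending → schedule Dave.
  Step 4: remaining {Olga, Iris, Nate}; every task except Olga still has a predecessor pending → schedule Olga.
  Step 5: remaining {Iris, Nate}; every task except Iris still has a predecessor pending → schedule Iris.
  Step 6: only Nate remains → schedule Nate.
Resulting order:

Kate → Carol → Dave → Olga → Iris → Nate


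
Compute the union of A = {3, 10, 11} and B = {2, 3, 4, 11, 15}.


A = {3, 10, 11}
B = {2, 3, 4, 11, 15}
Operation: union
All elements combined: 2, 3, 4, 10, 11, 15

{2, 3, 4, 10, 11, 15}


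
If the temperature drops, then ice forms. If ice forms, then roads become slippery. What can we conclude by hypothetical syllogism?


Hypothetical syllogism: P → Q, Q → R ⊢ P → R
Premise 1: the temperature drops → ice forms
Premise 2: ice forms → roads become slippery
Chain the implications: the middle term (ice forms) links the two.
Conclusion: If the temperature drops, then roads become slippery.

If the temperature drops, then roads become slippery.


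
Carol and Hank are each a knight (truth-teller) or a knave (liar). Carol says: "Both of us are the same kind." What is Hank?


Carol says: "Both of us are the same kind."
Case 1: Carol is a Knight (truth-teller)
  Statement is true → they ARE the same → Hank is also a Knight
Case 2: Carol is a Knave (liar)
  Statement is false → they are NOT the same → Hank is a Knight
In both cases, Hank is a Knight.

Knight


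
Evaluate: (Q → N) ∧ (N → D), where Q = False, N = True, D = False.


Q = False, N = True, D = False
Step 1: Q → N is false only when Q=True and N=False. Result: True
Step 2: N → D is false only when N=True and D=False. Result: False
Step 3: True ∧ False = False

False


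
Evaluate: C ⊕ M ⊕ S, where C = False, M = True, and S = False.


C = False, M = True, S = False
Step 1: C ⊕ M = False XOR True = True
Step 2: True ⊕ S = True XOR False = True
XOR is true when an odd number of operands are true.

True


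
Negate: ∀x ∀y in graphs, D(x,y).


Original: ∀x ∀y D(x,y)
Rule: ¬∀→∃, ¬∃→∀, negate predicate.
Negation: ∃x ∃y ¬D(x,y)

∃x ∃y ¬D(x,y)
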